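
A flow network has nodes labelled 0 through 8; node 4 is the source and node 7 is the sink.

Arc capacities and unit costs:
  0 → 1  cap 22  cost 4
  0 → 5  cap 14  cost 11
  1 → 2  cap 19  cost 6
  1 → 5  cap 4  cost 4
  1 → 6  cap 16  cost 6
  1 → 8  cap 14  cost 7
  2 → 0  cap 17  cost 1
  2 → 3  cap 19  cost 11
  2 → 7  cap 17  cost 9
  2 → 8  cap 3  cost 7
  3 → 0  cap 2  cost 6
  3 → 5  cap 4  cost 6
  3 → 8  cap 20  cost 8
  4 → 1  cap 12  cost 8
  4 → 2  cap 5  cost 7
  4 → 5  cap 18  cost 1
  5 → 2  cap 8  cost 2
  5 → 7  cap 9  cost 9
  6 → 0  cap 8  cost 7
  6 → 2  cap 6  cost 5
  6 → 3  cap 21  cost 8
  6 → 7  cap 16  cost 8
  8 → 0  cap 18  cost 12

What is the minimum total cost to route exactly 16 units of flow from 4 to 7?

shortest-cost path #1: 4→5→7 push 9 @ unit cost 10 (adds 90)
shortest-cost path #2: 4→5→2→7 push 7 @ unit cost 12 (adds 84)
total cost = 174

Minimum cost for 16 units: 174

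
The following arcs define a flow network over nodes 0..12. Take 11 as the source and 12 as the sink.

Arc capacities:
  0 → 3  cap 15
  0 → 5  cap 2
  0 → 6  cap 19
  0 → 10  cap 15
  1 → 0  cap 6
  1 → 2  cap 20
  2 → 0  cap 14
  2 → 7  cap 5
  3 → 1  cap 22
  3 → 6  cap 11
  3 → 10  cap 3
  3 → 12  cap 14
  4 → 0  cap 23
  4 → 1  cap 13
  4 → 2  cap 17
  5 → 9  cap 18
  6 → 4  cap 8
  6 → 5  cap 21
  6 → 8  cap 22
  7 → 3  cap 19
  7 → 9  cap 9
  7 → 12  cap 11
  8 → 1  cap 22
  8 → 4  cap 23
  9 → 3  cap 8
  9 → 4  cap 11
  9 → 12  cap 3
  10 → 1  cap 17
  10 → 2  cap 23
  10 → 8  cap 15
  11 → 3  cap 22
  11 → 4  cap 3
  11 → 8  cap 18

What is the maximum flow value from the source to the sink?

Maximum flow value: 22

augment #1: 11→3→12 bottleneck 14, total now 14
augment #2: 11→4→2→7→12 bottleneck 3, total now 17
augment #3: 11→3→1→2→7→12 bottleneck 2, total now 19
augment #4: 11→3→6→5→9→12 bottleneck 3, total now 22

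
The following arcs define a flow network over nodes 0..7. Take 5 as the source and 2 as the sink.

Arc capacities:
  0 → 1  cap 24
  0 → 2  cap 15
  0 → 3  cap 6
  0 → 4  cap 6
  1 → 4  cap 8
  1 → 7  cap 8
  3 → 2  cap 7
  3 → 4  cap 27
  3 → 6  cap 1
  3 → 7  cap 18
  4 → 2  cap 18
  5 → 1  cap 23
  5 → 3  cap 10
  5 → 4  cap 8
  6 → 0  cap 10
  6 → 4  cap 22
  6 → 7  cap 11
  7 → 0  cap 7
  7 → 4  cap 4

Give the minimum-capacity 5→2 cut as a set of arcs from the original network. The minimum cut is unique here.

Min-cut arcs: {(3,2), (3,6), (4,2), (7,0)} (total capacity 33)

augment #1: 5→3→2 push 7
augment #2: 5→4→2 push 8
augment #3: 5→1→4→2 push 8
augment #4: 5→3→4→2 push 2
augment #5: 5→1→7→0→2 push 7
augment #6: 5→3→6→0→2 push 1
max flow = 33; residual-reachable set from 5 gives S-side
cut edges (S→T): {(3,2), (3,6), (4,2), (7,0)} total cap 33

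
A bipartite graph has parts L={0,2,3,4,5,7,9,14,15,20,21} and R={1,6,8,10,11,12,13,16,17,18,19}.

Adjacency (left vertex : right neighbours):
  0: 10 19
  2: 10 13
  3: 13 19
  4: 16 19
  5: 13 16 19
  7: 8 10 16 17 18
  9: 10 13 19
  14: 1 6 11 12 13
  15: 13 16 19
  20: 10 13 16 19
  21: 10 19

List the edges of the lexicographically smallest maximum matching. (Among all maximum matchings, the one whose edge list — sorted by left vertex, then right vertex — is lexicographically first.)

|M| = 6 (so the lex-smallest maximum matching has 6 edges)
process left vertices in ascending order; for each, take the smallest-labelled available neighbour that still permits 6 edges overall, or leave it unmatched if none does
lex-smallest matching: {0-10, 2-13, 3-19, 4-16, 7-8, 14-1}

Lex-smallest maximum matching: {(0,10), (2,13), (3,19), (4,16), (7,8), (14,1)}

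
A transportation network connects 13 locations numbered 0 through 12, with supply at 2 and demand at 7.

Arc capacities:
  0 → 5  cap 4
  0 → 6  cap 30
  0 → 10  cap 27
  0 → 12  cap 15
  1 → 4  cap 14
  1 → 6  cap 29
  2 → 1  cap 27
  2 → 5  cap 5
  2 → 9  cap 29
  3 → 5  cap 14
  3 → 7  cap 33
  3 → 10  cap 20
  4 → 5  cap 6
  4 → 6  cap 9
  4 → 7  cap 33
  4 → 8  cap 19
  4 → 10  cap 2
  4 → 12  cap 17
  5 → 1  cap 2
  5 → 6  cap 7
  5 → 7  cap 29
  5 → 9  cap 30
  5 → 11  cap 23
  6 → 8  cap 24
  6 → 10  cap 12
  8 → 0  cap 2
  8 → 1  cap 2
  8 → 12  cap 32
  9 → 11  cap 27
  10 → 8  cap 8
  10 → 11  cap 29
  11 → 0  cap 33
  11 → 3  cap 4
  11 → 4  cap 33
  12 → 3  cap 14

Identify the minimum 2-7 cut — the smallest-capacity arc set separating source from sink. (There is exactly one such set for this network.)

Min-cut arcs: {(2,1), (2,5), (9,11)} (total capacity 59)

augment #1: 2→5→7 push 5
augment #2: 2→1→4→7 push 14
augment #3: 2→9→11→3→7 push 4
augment #4: 2→9→11→4→7 push 19
augment #5: 2→9→11→0→5→7 push 4
augment #6: 2→1→6→8→12→3→7 push 13
max flow = 59; residual-reachable set from 2 gives S-side
cut edges (S→T): {(2,1), (2,5), (9,11)} total cap 59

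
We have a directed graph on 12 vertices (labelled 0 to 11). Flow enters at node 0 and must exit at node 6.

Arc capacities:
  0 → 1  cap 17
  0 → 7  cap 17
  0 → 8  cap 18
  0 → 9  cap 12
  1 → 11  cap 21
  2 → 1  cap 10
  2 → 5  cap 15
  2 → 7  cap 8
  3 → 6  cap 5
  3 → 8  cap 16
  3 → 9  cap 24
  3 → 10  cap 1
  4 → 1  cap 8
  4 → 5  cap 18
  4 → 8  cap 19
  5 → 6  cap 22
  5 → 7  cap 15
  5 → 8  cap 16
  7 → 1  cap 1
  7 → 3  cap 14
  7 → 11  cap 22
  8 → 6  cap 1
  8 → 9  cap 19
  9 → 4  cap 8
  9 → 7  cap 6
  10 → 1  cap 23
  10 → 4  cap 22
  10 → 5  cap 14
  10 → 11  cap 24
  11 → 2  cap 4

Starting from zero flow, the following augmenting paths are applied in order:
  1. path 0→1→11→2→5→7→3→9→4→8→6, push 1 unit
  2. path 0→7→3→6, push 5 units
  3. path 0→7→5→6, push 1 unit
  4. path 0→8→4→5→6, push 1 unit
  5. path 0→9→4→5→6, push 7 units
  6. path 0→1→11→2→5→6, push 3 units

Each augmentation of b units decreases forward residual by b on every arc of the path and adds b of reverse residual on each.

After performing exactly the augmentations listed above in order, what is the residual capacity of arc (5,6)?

after path 1 (0→1→11→2→5→7→3→9→4→8→6, push 1): res(5,6)=22
after path 2 (0→7→3→6, push 5): res(5,6)=22
after path 3 (0→7→5→6, push 1): res(5,6)=21
after path 4 (0→8→4→5→6, push 1): res(5,6)=20
after path 5 (0→9→4→5→6, push 7): res(5,6)=13
after path 6 (0→1→11→2→5→6, push 3): res(5,6)=10

Residual capacity of (5,6): 10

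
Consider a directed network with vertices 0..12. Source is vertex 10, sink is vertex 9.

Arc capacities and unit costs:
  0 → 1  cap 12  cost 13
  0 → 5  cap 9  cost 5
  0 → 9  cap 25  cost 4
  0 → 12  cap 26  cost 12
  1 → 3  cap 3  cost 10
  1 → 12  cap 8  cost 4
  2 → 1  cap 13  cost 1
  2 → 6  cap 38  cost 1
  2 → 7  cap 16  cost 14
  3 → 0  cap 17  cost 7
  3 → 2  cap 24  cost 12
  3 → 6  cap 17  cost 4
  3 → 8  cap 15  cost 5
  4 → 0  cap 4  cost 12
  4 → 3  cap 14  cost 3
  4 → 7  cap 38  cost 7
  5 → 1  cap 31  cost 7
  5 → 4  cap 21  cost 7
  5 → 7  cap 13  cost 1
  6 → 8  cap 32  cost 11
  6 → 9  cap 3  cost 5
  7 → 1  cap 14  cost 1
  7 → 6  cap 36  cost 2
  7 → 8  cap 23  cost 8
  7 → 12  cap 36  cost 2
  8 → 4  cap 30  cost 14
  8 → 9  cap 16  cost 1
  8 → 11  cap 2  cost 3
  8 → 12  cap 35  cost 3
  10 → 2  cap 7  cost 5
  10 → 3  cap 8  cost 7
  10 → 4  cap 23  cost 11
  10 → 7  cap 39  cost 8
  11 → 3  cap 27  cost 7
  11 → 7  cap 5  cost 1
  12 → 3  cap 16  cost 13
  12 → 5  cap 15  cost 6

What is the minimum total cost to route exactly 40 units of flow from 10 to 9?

Minimum cost for 40 units: 782

shortest-cost path #1: 10→2→6→9 push 3 @ unit cost 11 (adds 33)
shortest-cost path #2: 10→3→8→9 push 8 @ unit cost 13 (adds 104)
shortest-cost path #3: 10→7→8→9 push 8 @ unit cost 17 (adds 136)
shortest-cost path #4: 10→7→8→3→0→9 push 8 @ unit cost 22 (adds 176)
shortest-cost path #5: 10→4→3→0→9 push 9 @ unit cost 25 (adds 225)
shortest-cost path #6: 10→4→0→9 push 4 @ unit cost 27 (adds 108)
total cost = 782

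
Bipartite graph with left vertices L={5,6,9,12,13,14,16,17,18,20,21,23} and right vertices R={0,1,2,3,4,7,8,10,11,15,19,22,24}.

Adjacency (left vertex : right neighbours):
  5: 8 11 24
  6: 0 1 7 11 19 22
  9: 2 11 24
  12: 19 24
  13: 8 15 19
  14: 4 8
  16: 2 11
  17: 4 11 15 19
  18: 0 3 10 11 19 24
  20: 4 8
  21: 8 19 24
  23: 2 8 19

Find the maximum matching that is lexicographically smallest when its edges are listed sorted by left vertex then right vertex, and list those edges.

|M| = 9 (so the lex-smallest maximum matching has 9 edges)
process left vertices in ascending order; for each, take the smallest-labelled available neighbour that still permits 9 edges overall, or leave it unmatched if none does
lex-smallest matching: {5-8, 6-0, 9-2, 12-19, 13-15, 14-4, 16-11, 18-3, 21-24}

Lex-smallest maximum matching: {(5,8), (6,0), (9,2), (12,19), (13,15), (14,4), (16,11), (18,3), (21,24)}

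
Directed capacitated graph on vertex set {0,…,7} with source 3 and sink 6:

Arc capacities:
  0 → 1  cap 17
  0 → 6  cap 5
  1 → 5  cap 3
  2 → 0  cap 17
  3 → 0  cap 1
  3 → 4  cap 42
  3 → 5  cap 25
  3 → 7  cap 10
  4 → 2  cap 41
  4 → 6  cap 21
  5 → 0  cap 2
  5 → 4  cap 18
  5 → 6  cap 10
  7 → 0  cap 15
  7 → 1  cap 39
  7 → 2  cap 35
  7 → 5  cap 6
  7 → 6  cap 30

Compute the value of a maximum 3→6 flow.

Maximum flow value: 46

augment #1: 3→0→6 bottleneck 1, total now 1
augment #2: 3→4→6 bottleneck 21, total now 22
augment #3: 3→5→6 bottleneck 10, total now 32
augment #4: 3→7→6 bottleneck 10, total now 42
augment #5: 3→5→0→6 bottleneck 2, total now 44
augment #6: 3→4→2→0→6 bottleneck 2, total now 46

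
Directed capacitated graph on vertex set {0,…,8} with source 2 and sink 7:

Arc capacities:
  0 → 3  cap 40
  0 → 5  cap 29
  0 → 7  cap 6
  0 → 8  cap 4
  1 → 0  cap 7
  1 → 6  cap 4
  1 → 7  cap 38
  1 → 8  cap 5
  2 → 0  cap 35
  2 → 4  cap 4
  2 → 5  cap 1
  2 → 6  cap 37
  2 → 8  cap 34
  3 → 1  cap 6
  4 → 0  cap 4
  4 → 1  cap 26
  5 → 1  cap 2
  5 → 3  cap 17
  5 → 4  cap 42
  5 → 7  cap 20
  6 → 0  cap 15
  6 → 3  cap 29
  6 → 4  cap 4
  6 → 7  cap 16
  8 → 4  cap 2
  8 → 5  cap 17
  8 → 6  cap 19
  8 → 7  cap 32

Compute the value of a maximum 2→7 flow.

Maximum flow value: 104

augment #1: 2→0→7 bottleneck 6, total now 6
augment #2: 2→5→7 bottleneck 1, total now 7
augment #3: 2→6→7 bottleneck 16, total now 23
augment #4: 2→8→7 bottleneck 32, total now 55
augment #5: 2→0→5→7 bottleneck 19, total now 74
augment #6: 2→4→1→7 bottleneck 4, total now 78
augment #7: 2→0→3→1→7 bottleneck 6, total now 84
augment #8: 2→0→5→1→7 bottleneck 2, total now 86
augment #9: 2→6→4→1→7 bottleneck 4, total now 90
augment #10: 2→8→4→1→7 bottleneck 2, total now 92
augment #11: 2→0→5→4→1→7 bottleneck 2, total now 94
augment #12: 2→6→0→5→4→1→7 bottleneck 6, total now 100
augment #13: 2→6→0→8→5→4→1→7 bottleneck 4, total now 104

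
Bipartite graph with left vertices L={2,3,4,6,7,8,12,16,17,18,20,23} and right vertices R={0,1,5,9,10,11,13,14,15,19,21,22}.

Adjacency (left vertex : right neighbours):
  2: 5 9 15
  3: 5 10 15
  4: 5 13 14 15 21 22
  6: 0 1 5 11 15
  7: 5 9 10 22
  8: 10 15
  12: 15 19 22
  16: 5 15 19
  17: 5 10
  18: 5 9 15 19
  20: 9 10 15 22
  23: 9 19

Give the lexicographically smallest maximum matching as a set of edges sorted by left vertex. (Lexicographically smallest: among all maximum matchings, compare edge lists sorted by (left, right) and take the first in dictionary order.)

|M| = 8 (so the lex-smallest maximum matching has 8 edges)
process left vertices in ascending order; for each, take the smallest-labelled available neighbour that still permits 8 edges overall, or leave it unmatched if none does
lex-smallest matching: {2-5, 3-10, 4-13, 6-0, 7-9, 8-15, 12-19, 20-22}

Lex-smallest maximum matching: {(2,5), (3,10), (4,13), (6,0), (7,9), (8,15), (12,19), (20,22)}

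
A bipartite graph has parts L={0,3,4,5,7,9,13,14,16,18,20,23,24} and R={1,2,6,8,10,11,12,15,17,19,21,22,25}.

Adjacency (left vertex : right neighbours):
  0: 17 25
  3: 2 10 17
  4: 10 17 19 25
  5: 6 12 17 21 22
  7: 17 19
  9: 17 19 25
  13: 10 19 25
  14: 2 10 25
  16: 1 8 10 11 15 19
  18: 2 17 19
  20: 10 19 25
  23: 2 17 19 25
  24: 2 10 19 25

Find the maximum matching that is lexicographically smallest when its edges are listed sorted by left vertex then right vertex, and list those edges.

Lex-smallest maximum matching: {(0,17), (3,2), (4,10), (5,6), (7,19), (9,25), (16,1)}

|M| = 7 (so the lex-smallest maximum matching has 7 edges)
process left vertices in ascending order; for each, take the smallest-labelled available neighbour that still permits 7 edges overall, or leave it unmatched if none does
lex-smallest matching: {0-17, 3-2, 4-10, 5-6, 7-19, 9-25, 16-1}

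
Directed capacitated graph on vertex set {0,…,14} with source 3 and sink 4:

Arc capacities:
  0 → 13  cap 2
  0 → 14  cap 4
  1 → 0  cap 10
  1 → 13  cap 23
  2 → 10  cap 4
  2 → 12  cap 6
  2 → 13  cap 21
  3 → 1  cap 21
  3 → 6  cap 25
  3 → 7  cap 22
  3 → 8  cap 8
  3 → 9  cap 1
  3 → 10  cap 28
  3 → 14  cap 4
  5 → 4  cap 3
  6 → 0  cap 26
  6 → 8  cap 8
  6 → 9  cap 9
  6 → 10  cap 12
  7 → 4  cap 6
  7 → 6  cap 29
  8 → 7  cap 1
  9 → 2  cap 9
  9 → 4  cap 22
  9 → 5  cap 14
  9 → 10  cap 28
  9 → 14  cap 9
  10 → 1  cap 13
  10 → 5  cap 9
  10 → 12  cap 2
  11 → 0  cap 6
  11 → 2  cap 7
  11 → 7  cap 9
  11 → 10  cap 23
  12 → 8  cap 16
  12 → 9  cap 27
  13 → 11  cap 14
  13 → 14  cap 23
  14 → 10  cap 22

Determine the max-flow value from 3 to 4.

augment #1: 3→7→4 bottleneck 6, total now 6
augment #2: 3→9→4 bottleneck 1, total now 7
augment #3: 3→6→9→4 bottleneck 9, total now 16
augment #4: 3→10→5→4 bottleneck 3, total now 19
augment #5: 3→10→12→9→4 bottleneck 2, total now 21
augment #6: 3→1→13→11→2→12→9→4 bottleneck 6, total now 27

Maximum flow value: 27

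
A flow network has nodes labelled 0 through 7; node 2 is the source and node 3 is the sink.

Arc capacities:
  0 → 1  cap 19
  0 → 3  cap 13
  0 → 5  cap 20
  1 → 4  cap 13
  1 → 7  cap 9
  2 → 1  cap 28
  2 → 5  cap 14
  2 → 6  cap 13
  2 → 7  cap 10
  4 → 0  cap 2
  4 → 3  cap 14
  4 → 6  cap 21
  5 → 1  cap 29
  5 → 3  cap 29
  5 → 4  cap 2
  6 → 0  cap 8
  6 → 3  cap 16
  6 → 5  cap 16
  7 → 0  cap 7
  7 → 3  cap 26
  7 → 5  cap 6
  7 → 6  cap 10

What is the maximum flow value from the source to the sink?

Maximum flow value: 59

augment #1: 2→5→3 bottleneck 14, total now 14
augment #2: 2→6→3 bottleneck 13, total now 27
augment #3: 2→7→3 bottleneck 10, total now 37
augment #4: 2→1→4→3 bottleneck 13, total now 50
augment #5: 2→1→7→3 bottleneck 9, total now 59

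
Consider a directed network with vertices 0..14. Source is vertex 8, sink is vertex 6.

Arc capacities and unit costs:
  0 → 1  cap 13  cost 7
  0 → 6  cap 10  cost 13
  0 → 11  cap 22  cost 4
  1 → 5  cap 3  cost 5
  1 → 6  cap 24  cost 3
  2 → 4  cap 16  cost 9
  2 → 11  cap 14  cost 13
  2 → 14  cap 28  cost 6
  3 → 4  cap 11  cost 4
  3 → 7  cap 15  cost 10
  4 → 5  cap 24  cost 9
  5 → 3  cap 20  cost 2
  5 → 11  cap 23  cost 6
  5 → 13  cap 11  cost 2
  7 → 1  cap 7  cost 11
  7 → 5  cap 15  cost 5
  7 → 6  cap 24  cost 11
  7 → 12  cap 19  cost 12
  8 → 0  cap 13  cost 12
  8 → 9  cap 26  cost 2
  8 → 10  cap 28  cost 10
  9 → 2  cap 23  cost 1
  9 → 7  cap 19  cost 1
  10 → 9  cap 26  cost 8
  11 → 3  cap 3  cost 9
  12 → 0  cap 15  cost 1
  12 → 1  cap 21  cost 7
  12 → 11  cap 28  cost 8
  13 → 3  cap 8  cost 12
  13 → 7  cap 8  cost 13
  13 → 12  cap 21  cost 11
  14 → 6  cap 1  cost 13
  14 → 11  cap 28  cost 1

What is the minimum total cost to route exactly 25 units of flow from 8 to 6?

shortest-cost path #1: 8→9→7→6 push 19 @ unit cost 14 (adds 266)
shortest-cost path #2: 8→0→1→6 push 6 @ unit cost 22 (adds 132)
total cost = 398

Minimum cost for 25 units: 398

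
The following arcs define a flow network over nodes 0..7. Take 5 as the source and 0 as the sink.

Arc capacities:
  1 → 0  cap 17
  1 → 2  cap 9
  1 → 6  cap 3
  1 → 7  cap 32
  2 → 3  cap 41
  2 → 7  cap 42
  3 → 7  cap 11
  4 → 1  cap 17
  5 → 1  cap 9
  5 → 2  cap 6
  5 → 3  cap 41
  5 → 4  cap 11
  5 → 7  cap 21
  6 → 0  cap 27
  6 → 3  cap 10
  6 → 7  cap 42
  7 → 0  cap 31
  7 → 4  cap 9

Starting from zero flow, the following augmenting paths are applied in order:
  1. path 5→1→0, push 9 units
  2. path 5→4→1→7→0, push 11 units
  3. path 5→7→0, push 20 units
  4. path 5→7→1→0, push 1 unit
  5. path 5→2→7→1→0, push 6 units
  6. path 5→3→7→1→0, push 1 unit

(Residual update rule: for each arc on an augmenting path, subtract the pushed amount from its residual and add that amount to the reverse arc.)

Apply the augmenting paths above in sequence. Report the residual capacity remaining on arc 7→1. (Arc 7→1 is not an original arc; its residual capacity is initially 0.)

Residual capacity of (7,1): 3

after path 1 (5→1→0, push 9): res(7,1)=0
after path 2 (5→4→1→7→0, push 11): res(7,1)=11
after path 3 (5→7→0, push 20): res(7,1)=11
after path 4 (5→7→1→0, push 1): res(7,1)=10
after path 5 (5→2→7→1→0, push 6): res(7,1)=4
after path 6 (5→3→7→1→0, push 1): res(7,1)=3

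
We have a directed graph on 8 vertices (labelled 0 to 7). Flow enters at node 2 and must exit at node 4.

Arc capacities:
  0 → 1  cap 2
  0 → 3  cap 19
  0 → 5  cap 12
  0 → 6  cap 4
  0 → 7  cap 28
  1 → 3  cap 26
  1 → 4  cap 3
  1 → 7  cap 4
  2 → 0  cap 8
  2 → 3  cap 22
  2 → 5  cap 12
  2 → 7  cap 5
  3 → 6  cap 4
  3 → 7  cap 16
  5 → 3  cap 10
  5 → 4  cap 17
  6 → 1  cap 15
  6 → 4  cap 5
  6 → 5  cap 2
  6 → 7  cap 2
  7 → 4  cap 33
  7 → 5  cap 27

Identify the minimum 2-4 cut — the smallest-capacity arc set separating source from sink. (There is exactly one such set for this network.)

Min-cut arcs: {(2,0), (2,5), (2,7), (3,6), (3,7)} (total capacity 45)

augment #1: 2→5→4 push 12
augment #2: 2→7→4 push 5
augment #3: 2→0→1→4 push 2
augment #4: 2→0→5→4 push 5
augment #5: 2→0→6→4 push 1
augment #6: 2→3→6→4 push 4
augment #7: 2→3→7→4 push 16
max flow = 45; residual-reachable set from 2 gives S-side
cut edges (S→T): {(2,0), (2,5), (2,7), (3,6), (3,7)} total cap 45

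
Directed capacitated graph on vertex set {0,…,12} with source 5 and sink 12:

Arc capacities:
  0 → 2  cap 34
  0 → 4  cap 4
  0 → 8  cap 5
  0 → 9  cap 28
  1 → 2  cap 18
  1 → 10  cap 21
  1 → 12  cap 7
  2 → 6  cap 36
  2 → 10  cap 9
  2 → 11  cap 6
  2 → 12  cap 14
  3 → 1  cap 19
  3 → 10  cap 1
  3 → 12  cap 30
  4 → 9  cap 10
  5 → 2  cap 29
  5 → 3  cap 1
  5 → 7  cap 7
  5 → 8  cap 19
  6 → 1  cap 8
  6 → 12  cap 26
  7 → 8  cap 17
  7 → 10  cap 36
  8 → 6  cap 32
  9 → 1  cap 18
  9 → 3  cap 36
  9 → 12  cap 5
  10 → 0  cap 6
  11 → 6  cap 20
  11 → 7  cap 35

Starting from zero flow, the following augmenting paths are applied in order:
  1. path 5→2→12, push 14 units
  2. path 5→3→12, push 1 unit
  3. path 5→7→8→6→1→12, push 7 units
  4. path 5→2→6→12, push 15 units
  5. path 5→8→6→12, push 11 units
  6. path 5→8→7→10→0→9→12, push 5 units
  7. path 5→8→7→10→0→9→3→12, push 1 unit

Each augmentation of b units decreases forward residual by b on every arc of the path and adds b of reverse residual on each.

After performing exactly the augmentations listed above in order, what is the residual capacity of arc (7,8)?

after path 1 (5→2→12, push 14): res(7,8)=17
after path 2 (5→3→12, push 1): res(7,8)=17
after path 3 (5→7→8→6→1→12, push 7): res(7,8)=10
after path 4 (5→2→6→12, push 15): res(7,8)=10
after path 5 (5→8→6→12, push 11): res(7,8)=10
after path 6 (5→8→7→10→0→9→12, push 5): res(7,8)=15
after path 7 (5→8→7→10→0→9→3→12, push 1): res(7,8)=16

Residual capacity of (7,8): 16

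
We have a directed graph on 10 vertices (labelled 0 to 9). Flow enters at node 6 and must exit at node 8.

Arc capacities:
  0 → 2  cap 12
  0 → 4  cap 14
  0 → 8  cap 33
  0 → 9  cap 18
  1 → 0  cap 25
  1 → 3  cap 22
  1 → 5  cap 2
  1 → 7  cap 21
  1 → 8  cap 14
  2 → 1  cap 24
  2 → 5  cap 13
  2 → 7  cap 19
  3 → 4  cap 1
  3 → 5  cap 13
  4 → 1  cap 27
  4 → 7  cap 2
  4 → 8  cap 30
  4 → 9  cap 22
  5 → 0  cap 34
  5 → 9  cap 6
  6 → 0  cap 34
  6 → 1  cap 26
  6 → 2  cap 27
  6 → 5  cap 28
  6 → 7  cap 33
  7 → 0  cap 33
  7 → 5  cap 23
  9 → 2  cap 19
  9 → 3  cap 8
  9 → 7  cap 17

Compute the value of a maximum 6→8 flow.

Maximum flow value: 62

augment #1: 6→0→8 bottleneck 33, total now 33
augment #2: 6→1→8 bottleneck 14, total now 47
augment #3: 6→0→4→8 bottleneck 1, total now 48
augment #4: 6→1→0→4→8 bottleneck 12, total now 60
augment #5: 6→5→0→4→8 bottleneck 1, total now 61
augment #6: 6→2→1→3→4→8 bottleneck 1, total now 62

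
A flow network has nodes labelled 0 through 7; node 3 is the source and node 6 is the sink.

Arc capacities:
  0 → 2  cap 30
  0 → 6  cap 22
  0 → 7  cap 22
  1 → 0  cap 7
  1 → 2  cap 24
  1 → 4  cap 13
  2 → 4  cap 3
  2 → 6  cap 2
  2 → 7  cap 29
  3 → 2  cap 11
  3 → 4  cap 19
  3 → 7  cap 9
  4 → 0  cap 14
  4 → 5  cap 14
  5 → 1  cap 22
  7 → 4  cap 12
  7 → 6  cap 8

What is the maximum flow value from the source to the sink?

Maximum flow value: 31

augment #1: 3→2→6 bottleneck 2, total now 2
augment #2: 3→7→6 bottleneck 8, total now 10
augment #3: 3→4→0→6 bottleneck 14, total now 24
augment #4: 3→4→5→1→0→6 bottleneck 5, total now 29
augment #5: 3→2→4→5→1→0→6 bottleneck 2, total now 31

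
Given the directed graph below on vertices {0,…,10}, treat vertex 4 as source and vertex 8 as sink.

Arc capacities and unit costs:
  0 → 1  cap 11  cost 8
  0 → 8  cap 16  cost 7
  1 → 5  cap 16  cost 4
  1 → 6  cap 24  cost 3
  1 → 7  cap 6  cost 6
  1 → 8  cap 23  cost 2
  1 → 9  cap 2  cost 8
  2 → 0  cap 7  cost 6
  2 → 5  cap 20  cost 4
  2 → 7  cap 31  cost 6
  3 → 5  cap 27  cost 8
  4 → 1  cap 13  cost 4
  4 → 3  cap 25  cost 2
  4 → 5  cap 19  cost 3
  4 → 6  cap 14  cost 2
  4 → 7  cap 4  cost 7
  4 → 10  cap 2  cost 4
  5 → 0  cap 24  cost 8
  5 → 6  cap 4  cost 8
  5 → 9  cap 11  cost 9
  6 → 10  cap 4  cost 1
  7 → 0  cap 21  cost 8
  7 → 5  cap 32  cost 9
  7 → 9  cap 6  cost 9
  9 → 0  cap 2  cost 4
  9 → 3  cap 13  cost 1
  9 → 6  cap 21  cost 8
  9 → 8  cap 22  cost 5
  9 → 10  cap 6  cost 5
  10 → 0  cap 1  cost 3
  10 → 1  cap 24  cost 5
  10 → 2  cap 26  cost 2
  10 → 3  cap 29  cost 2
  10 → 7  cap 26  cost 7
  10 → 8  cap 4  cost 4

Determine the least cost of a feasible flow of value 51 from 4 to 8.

Minimum cost for 51 units: 771

shortest-cost path #1: 4→1→8 push 13 @ unit cost 6 (adds 78)
shortest-cost path #2: 4→6→10→8 push 4 @ unit cost 7 (adds 28)
shortest-cost path #3: 4→10→1→8 push 2 @ unit cost 11 (adds 22)
shortest-cost path #4: 4→5→9→8 push 11 @ unit cost 17 (adds 187)
shortest-cost path #5: 4→5→0→8 push 8 @ unit cost 18 (adds 144)
shortest-cost path #6: 4→7→9→8 push 4 @ unit cost 21 (adds 84)
shortest-cost path #7: 4→3→5→0→8 push 8 @ unit cost 25 (adds 200)
shortest-cost path #8: 4→3→5→0→1→8 push 1 @ unit cost 28 (adds 28)
total cost = 771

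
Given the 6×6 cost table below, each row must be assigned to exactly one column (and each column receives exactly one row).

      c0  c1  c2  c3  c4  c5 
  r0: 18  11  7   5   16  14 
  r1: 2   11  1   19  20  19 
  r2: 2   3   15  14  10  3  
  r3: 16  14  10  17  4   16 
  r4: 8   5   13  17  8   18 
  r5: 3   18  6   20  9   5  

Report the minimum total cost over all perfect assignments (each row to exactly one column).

Minimum assignment cost: 21

optimal assignment: row0→col3 (cost 5), row1→col2 (cost 1), row2→col5 (cost 3), row3→col4 (cost 4), row4→col1 (cost 5), row5→col0 (cost 3)
total = 5 + 1 + 3 + 4 + 5 + 3 = 21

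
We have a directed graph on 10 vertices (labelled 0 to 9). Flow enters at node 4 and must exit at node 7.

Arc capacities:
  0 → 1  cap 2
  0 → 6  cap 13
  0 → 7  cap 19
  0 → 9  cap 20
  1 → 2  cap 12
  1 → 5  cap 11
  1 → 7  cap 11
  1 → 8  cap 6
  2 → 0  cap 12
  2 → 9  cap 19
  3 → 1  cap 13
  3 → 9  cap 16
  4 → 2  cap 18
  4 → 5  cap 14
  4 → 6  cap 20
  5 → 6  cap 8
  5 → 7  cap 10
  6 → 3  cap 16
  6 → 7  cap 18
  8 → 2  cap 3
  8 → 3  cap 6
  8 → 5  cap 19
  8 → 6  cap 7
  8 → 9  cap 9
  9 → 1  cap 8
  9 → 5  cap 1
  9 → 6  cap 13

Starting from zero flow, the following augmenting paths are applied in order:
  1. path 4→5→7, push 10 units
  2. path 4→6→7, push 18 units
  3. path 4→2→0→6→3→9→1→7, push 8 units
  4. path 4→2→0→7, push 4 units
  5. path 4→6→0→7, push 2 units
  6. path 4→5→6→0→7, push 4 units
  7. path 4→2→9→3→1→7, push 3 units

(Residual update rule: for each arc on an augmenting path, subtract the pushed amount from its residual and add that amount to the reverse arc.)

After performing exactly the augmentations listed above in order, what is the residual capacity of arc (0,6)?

after path 1 (4→5→7, push 10): res(0,6)=13
after path 2 (4→6→7, push 18): res(0,6)=13
after path 3 (4→2→0→6→3→9→1→7, push 8): res(0,6)=5
after path 4 (4→2→0→7, push 4): res(0,6)=5
after path 5 (4→6→0→7, push 2): res(0,6)=7
after path 6 (4→5→6→0→7, push 4): res(0,6)=11
after path 7 (4→2→9→3→1→7, push 3): res(0,6)=11

Residual capacity of (0,6): 11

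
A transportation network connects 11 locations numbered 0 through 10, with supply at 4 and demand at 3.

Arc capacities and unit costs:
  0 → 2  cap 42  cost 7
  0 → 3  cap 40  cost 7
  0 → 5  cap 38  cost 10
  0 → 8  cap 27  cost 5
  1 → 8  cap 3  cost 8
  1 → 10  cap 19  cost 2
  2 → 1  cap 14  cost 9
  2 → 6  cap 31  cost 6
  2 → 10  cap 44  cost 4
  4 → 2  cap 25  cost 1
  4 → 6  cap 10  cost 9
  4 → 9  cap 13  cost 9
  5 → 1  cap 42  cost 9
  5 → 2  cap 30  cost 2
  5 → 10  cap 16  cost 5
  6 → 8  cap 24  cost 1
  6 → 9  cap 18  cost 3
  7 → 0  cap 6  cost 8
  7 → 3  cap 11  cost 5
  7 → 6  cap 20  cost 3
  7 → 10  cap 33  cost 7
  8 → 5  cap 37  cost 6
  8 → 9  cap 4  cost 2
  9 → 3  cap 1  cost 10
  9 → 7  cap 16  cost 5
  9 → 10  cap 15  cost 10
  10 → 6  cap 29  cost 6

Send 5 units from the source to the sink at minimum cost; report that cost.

shortest-cost path #1: 4→9→3 push 1 @ unit cost 19 (adds 19)
shortest-cost path #2: 4→9→7→3 push 4 @ unit cost 19 (adds 76)
total cost = 95

Minimum cost for 5 units: 95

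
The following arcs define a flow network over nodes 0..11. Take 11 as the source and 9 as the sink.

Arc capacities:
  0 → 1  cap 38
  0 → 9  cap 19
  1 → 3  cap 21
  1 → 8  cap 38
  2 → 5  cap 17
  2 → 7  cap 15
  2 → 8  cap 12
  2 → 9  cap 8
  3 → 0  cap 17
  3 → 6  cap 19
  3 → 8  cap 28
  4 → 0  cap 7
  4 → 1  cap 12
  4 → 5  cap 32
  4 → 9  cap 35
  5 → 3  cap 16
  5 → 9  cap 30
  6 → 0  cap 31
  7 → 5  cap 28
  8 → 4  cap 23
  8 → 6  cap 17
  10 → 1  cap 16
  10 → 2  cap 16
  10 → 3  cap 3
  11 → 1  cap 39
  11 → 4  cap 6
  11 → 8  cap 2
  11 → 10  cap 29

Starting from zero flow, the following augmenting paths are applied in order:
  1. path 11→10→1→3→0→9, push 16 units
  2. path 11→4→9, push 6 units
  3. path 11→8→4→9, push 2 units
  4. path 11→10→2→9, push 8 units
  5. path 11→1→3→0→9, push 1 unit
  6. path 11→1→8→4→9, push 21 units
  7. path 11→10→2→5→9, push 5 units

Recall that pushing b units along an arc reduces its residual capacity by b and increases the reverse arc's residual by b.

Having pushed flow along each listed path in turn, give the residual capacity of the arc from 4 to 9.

Residual capacity of (4,9): 6

after path 1 (11→10→1→3→0→9, push 16): res(4,9)=35
after path 2 (11→4→9, push 6): res(4,9)=29
after path 3 (11→8→4→9, push 2): res(4,9)=27
after path 4 (11→10→2→9, push 8): res(4,9)=27
after path 5 (11→1→3→0→9, push 1): res(4,9)=27
after path 6 (11→1→8→4→9, push 21): res(4,9)=6
after path 7 (11→10→2→5→9, push 5): res(4,9)=6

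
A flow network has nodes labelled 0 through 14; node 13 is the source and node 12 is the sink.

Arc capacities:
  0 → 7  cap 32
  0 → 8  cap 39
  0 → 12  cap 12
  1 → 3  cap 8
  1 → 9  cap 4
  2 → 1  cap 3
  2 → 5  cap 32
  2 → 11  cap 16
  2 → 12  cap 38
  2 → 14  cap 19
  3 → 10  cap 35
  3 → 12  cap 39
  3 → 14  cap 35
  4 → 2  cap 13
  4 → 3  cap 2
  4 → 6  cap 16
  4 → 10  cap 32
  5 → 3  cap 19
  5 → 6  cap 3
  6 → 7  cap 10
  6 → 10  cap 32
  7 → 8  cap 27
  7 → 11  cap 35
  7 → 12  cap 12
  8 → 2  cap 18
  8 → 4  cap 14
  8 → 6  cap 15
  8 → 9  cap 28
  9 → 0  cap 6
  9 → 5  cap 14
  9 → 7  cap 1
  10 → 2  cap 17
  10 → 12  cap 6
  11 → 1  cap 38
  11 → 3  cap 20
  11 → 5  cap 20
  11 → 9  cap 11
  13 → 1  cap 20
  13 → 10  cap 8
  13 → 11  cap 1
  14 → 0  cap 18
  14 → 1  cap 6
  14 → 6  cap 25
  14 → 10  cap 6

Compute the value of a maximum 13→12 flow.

augment #1: 13→10→12 bottleneck 6, total now 6
augment #2: 13→1→3→12 bottleneck 8, total now 14
augment #3: 13→10→2→12 bottleneck 2, total now 16
augment #4: 13→11→3→12 bottleneck 1, total now 17
augment #5: 13→1→9→0→12 bottleneck 4, total now 21

Maximum flow value: 21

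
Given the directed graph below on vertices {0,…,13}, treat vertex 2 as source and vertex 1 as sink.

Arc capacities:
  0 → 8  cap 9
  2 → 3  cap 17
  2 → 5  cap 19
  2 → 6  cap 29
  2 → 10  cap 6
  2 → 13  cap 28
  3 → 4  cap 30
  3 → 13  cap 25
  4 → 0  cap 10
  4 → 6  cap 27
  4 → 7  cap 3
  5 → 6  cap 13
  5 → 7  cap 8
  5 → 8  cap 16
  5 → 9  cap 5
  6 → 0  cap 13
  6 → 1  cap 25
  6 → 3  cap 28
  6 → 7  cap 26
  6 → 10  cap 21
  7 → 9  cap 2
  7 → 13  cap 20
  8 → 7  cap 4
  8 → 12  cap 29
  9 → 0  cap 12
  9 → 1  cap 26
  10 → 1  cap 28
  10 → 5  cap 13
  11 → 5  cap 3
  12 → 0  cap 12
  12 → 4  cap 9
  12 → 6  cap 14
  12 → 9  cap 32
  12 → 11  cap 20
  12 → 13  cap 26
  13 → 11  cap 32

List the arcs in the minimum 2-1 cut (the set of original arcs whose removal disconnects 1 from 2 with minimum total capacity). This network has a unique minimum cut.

Min-cut arcs: {(2,3), (2,5), (2,6), (2,10), (11,5)} (total capacity 74)

augment #1: 2→6→1 push 25
augment #2: 2→10→1 push 6
augment #3: 2→5→9→1 push 5
augment #4: 2→6→10→1 push 4
augment #5: 2→5→6→10→1 push 13
augment #6: 2→5→7→9→1 push 1
augment #7: 2→3→4→6→10→1 push 4
augment #8: 2→3→4→7→9→1 push 1
augment #9: 2→3→4→0→8→12→9→1 push 9
augment #10: 2→13→11→5→8→12→9→1 push 3
augment #11: 2→3→4→6→5→8→12→9→1 push 3
max flow = 74; residual-reachable set from 2 gives S-side
cut edges (S→T): {(2,3), (2,5), (2,6), (2,10), (11,5)} total cap 74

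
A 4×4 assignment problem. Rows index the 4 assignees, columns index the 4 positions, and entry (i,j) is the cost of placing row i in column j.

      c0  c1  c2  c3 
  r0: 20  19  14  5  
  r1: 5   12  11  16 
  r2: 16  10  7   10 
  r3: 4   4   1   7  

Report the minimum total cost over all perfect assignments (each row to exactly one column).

one of 2 optimal assignments: row0→col3 (cost 5), row1→col0 (cost 5), row2→col1 (cost 10), row3→col2 (cost 1)
total = 5 + 5 + 10 + 1 = 21

Minimum assignment cost: 21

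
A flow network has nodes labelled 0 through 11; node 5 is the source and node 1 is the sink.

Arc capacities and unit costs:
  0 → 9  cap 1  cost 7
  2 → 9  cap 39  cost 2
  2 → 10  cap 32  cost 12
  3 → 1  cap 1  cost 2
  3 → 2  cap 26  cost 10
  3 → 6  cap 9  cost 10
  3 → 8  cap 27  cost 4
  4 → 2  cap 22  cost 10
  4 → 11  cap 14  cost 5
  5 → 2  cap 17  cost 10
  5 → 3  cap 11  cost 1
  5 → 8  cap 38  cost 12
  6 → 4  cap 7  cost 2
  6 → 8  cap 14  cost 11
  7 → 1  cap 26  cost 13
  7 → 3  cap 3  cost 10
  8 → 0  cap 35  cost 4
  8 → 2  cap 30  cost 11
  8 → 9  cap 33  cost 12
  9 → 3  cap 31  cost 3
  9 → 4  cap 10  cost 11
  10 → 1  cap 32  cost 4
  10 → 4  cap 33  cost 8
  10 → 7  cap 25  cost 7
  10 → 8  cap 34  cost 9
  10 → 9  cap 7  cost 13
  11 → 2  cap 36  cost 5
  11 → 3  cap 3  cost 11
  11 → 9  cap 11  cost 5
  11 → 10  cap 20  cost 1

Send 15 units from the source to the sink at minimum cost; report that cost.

Minimum cost for 15 units: 346

shortest-cost path #1: 5→3→1 push 1 @ unit cost 3 (adds 3)
shortest-cost path #2: 5→3→6→4→11→10→1 push 7 @ unit cost 23 (adds 161)
shortest-cost path #3: 5→2→10→1 push 7 @ unit cost 26 (adds 182)
total cost = 346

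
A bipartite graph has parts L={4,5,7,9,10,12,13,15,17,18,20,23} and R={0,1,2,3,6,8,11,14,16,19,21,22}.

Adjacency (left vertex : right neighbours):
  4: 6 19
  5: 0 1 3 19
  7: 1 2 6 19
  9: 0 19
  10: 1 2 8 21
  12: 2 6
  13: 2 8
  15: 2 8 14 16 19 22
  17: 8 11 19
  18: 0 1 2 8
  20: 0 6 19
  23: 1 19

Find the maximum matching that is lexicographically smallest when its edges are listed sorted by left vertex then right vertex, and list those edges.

|M| = 10 (so the lex-smallest maximum matching has 10 edges)
process left vertices in ascending order; for each, take the smallest-labelled available neighbour that still permits 10 edges overall, or leave it unmatched if none does
lex-smallest matching: {4-6, 5-3, 7-1, 9-0, 10-21, 12-2, 13-8, 15-14, 17-11, 20-19}

Lex-smallest maximum matching: {(4,6), (5,3), (7,1), (9,0), (10,21), (12,2), (13,8), (15,14), (17,11), (20,19)}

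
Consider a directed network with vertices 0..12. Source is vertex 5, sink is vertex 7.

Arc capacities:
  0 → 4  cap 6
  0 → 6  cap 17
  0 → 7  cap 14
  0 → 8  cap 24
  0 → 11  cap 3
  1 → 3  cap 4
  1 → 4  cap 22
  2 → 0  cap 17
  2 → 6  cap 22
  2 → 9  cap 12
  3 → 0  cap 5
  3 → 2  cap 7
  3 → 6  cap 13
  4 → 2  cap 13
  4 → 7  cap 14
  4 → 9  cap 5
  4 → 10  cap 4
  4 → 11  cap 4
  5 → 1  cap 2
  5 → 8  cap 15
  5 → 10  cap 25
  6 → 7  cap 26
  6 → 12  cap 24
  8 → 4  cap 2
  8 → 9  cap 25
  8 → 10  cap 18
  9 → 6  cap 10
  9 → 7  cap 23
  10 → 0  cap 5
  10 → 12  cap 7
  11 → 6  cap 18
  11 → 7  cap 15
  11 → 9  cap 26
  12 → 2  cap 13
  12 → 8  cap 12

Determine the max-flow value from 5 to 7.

Maximum flow value: 29

augment #1: 5→1→4→7 bottleneck 2, total now 2
augment #2: 5→8→4→7 bottleneck 2, total now 4
augment #3: 5→8→9→7 bottleneck 13, total now 17
augment #4: 5→10→0→7 bottleneck 5, total now 22
augment #5: 5→10→12→2→0→7 bottleneck 7, total now 29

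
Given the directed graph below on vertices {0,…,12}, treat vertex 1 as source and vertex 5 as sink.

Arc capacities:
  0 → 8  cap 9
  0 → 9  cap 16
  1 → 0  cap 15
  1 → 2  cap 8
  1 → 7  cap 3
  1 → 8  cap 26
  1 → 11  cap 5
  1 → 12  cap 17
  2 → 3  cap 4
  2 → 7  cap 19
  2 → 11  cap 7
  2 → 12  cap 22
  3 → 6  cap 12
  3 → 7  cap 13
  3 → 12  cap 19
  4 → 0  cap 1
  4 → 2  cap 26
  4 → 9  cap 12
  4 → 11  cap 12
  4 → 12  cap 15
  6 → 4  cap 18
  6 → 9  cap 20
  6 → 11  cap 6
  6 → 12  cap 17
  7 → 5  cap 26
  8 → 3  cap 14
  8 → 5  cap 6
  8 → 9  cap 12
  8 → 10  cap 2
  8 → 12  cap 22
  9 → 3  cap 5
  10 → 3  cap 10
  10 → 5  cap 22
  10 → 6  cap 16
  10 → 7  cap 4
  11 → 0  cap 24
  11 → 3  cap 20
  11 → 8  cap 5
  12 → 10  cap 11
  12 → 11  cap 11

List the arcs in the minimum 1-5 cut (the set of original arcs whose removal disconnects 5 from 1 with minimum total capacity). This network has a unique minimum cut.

augment #1: 1→7→5 push 3
augment #2: 1→8→5 push 6
augment #3: 1→2→7→5 push 8
augment #4: 1→8→10→5 push 2
augment #5: 1→12→10→5 push 11
augment #6: 1→8→3→7→5 push 13
augment #7: 1→8→3→6→4→2→7→5 push 1
augment #8: 1→11→3→6→4→2→7→5 push 1
max flow = 45; residual-reachable set from 1 gives S-side
cut edges (S→T): {(7,5), (8,5), (8,10), (12,10)} total cap 45

Min-cut arcs: {(7,5), (8,5), (8,10), (12,10)} (total capacity 45)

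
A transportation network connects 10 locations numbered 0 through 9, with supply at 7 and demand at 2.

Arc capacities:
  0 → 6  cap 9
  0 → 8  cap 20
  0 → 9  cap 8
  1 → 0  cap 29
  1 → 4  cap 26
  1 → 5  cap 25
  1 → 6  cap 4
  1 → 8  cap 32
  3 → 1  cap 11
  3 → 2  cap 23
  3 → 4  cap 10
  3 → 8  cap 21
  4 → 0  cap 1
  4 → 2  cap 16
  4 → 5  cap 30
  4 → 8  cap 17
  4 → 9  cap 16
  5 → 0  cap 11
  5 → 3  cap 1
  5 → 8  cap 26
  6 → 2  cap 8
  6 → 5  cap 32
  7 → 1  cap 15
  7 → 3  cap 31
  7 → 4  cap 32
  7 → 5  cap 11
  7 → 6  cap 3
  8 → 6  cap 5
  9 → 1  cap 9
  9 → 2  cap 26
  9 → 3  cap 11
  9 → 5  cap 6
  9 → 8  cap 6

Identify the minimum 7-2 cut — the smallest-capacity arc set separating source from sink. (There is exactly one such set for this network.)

augment #1: 7→3→2 push 23
augment #2: 7→4→2 push 16
augment #3: 7→6→2 push 3
augment #4: 7→1→6→2 push 4
augment #5: 7→4→9→2 push 16
augment #6: 7→1→0→6→2 push 1
augment #7: 7→1→0→9→2 push 8
max flow = 71; residual-reachable set from 7 gives S-side
cut edges (S→T): {(0,9), (3,2), (4,2), (4,9), (6,2)} total cap 71

Min-cut arcs: {(0,9), (3,2), (4,2), (4,9), (6,2)} (total capacity 71)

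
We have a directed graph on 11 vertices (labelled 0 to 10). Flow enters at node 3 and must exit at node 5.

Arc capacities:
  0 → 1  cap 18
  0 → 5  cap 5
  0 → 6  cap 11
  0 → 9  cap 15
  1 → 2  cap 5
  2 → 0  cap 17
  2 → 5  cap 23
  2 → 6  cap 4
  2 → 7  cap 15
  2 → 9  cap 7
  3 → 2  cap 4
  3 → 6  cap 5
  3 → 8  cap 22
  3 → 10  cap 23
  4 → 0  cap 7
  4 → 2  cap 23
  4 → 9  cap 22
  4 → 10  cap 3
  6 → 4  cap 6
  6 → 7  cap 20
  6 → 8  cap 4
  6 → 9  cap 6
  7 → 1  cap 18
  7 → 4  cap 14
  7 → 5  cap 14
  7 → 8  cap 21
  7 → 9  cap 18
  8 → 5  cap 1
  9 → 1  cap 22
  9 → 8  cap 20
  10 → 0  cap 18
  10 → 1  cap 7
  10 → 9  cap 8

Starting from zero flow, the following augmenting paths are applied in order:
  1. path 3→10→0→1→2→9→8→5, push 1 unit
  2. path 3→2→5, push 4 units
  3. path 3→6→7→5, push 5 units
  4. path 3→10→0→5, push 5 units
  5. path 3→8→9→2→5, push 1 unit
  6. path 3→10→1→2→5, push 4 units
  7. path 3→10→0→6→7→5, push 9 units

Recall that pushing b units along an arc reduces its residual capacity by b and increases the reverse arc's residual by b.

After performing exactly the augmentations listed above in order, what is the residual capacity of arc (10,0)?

after path 1 (3→10→0→1→2→9→8→5, push 1): res(10,0)=17
after path 2 (3→2→5, push 4): res(10,0)=17
after path 3 (3→6→7→5, push 5): res(10,0)=17
after path 4 (3→10→0→5, push 5): res(10,0)=12
after path 5 (3→8→9→2→5, push 1): res(10,0)=12
after path 6 (3→10→1→2→5, push 4): res(10,0)=12
after path 7 (3→10→0→6→7→5, push 9): res(10,0)=3

Residual capacity of (10,0): 3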